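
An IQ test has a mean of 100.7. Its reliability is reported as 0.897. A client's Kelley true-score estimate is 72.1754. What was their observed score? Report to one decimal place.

68.9

T̂ = ρX + (1 − ρ)μ  ⇒  X = (T̂ − (1 − ρ)μ) / ρ
X = (72.1754 − 0.103 × 100.7) / 0.897 = (72.1754 − 10.3721) / 0.897 = 61.8033 / 0.897 = 68.900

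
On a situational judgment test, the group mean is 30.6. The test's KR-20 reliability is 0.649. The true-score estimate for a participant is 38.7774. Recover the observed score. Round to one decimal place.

T̂ = ρX + (1 − ρ)μ  ⇒  X = (T̂ − (1 − ρ)μ) / ρ
X = (38.7774 − 0.351 × 30.6) / 0.649 = (38.7774 − 10.7406) / 0.649 = 28.0368 / 0.649 = 43.200

43.2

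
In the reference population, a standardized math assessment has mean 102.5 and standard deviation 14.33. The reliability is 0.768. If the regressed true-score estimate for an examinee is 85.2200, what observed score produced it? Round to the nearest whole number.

80

T̂ = ρX + (1 − ρ)μ  ⇒  X = (T̂ − (1 − ρ)μ) / ρ
X = (85.2200 − 0.232 × 102.5) / 0.768 = (85.2200 − 23.7800) / 0.768 = 61.4400 / 0.768 = 80.00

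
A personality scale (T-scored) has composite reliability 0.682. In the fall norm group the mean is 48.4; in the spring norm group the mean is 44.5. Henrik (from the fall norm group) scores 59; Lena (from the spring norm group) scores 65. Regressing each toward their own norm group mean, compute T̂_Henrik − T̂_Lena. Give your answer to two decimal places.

-2.85

T̂_Henrik = 0.682(59) + 0.318(48.4) = 55.6292
T̂_Lena = 0.682(65) + 0.318(44.5) = 58.4810
Difference = 55.6292 − 58.4810 = -2.8518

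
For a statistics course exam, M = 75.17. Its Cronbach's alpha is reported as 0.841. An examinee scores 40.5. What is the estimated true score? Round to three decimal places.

T̂ = ρX + (1 − ρ)μ
  = 0.841 × 40.5 + 0.159 × 75.17
  = 34.0605 + 11.95203
  = 46.0125
  ≈ 46.013

46.013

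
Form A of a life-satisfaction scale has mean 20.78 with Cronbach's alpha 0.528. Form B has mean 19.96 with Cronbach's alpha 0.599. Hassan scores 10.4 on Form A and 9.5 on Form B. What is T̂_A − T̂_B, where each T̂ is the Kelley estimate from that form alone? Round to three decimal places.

T̂_A = 0.528(10.4) + 0.472(20.78) = 15.29936
T̂_B = 0.599(9.5) + 0.401(19.96) = 13.69446
T̂_A − T̂_B = 1.60490

1.605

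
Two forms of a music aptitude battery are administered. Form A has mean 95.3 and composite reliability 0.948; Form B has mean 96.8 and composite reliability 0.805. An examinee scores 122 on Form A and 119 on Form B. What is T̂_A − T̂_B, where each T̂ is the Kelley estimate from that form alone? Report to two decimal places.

5.94

T̂_A = 0.948(122) + 0.052(95.3) = 120.6116
T̂_B = 0.805(119) + 0.195(96.8) = 114.6710
T̂_A − T̂_B = 5.9406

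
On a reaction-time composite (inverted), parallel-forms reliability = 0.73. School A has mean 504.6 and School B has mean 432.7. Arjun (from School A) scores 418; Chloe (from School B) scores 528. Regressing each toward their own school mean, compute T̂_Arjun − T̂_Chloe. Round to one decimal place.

T̂_Arjun = 0.73(418) + 0.27(504.6) = 441.382
T̂_Chloe = 0.73(528) + 0.27(432.7) = 502.269
Difference = 441.382 − 502.269 = -60.887

-60.9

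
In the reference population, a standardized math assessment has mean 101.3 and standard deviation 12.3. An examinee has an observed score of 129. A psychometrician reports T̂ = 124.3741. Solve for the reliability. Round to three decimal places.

0.833

T̂ = ρX + (1 − ρ)μ  ⇒  T̂ − μ = ρ(X − μ)
ρ = (T̂ − μ)/(X − μ) = (124.3741 − 101.3) / (129 − 101.3) = 23.0741 / 27.7 = 0.83300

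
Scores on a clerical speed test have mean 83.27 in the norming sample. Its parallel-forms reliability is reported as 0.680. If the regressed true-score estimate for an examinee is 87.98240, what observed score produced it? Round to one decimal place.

T̂ = ρX + (1 − ρ)μ  ⇒  X = (T̂ − (1 − ρ)μ) / ρ
X = (87.98240 − 0.320 × 83.27) / 0.680 = (87.98240 − 26.64640) / 0.680 = 61.33600 / 0.680 = 90.200

90.2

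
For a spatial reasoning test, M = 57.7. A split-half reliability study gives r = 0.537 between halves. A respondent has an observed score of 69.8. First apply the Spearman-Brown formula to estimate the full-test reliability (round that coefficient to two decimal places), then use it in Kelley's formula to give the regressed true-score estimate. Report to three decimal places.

Spearman-Brown: ρ = 2r/(1 + r) = 2(0.537)/(1 + 0.537) = 1.0740/1.537 = 0.6988 → 0.70
T̂ = ρX + (1 − ρ)μ
  = 0.70 × 69.8 + 0.30 × 57.7
  = 48.860 + 17.310
  = 66.1700
  ≈ 66.170

66.170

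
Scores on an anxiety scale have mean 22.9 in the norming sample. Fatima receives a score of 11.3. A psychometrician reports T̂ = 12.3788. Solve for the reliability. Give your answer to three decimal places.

T̂ = ρX + (1 − ρ)μ  ⇒  T̂ − μ = ρ(X − μ)
ρ = (T̂ − μ)/(X − μ) = (12.3788 − 22.9) / (11.3 − 22.9) = -10.5212 / -11.6 = 0.90700

0.907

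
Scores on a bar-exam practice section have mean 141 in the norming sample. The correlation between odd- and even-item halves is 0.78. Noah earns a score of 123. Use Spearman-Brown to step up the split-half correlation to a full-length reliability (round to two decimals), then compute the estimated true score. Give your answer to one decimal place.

125.2

Spearman-Brown: ρ = 2r/(1 + r) = 2(0.78)/(1 + 0.78) = 1.560/1.78 = 0.8764 → 0.88
T̂ = ρX + (1 − ρ)μ
  = 0.88 × 123 + 0.12 × 141
  = 108.24 + 16.92
  = 125.16
  ≈ 125.2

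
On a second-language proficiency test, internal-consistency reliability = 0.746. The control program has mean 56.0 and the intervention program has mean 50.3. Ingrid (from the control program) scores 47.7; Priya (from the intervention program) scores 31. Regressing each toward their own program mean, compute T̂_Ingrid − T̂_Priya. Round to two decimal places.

T̂_Ingrid = 0.746(47.7) + 0.254(56.0) = 49.8082
T̂_Priya = 0.746(31) + 0.254(50.3) = 35.9022
Difference = 49.8082 − 35.9022 = 13.9060

13.91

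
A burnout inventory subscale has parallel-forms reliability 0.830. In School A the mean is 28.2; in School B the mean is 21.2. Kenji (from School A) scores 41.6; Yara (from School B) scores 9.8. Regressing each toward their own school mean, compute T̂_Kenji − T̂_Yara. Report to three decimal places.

27.584

T̂_Kenji = 0.830(41.6) + 0.170(28.2) = 39.32200
T̂_Yara = 0.830(9.8) + 0.170(21.2) = 11.73800
Difference = 39.32200 − 11.73800 = 27.58400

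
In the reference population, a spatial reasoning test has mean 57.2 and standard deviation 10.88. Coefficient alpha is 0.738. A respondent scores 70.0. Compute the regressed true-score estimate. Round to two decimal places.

66.65

T̂ = 0.738(70.0) + 0.262(57.2) = 51.6600 + 14.9864 = 66.646 → 66.65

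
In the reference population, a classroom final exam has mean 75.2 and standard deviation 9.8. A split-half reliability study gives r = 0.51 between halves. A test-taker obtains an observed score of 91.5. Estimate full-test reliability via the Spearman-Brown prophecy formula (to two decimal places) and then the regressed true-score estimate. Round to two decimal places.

Spearman-Brown: ρ = 2r/(1 + r) = 2(0.51)/(1 + 0.51) = 1.020/1.51 = 0.6755 → 0.68
T̂ = 0.68(91.5) + 0.32(75.2) = 62.220 + 24.064 = 86.284 → 86.28

86.28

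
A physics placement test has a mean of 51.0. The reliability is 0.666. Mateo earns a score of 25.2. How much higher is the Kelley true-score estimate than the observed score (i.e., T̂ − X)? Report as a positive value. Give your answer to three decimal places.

T̂ = ρX + (1 − ρ)μ
  = 0.666 × 25.2 + 0.334 × 51.0
  = 16.7832 + 17.0340
  = 33.81720
  ≈ 33.8172
T̂ − X = 33.8172 − 25.2 = 8.6172 → 8.617

8.617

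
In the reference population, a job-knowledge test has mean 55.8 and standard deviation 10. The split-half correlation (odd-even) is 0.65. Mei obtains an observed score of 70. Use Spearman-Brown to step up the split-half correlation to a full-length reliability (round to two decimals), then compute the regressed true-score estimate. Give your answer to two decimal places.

Spearman-Brown: ρ = 2r/(1 + r) = 2(0.65)/(1 + 0.65) = 1.300/1.65 = 0.7879 → 0.79
T̂ = ρX + (1 − ρ)μ
  = 0.79 × 70 + 0.21 × 55.8
  = 55.30 + 11.718
  = 67.018
  ≈ 67.02

67.02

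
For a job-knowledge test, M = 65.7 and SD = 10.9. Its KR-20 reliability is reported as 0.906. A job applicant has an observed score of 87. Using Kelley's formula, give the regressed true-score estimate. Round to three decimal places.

T̂ = ρX + (1 − ρ)μ
  = 0.906 × 87 + 0.094 × 65.7
  = 78.822 + 6.1758
  = 84.9978
  ≈ 84.998

84.998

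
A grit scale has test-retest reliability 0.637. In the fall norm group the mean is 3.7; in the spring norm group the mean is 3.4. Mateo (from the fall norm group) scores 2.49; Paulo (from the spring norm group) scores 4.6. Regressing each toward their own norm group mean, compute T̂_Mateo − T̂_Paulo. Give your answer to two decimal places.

T̂_Mateo = 0.637(2.49) + 0.363(3.7) = 2.9292
T̂_Paulo = 0.637(4.6) + 0.363(3.4) = 4.1644
Difference = 2.9292 − 4.1644 = -1.2352

-1.24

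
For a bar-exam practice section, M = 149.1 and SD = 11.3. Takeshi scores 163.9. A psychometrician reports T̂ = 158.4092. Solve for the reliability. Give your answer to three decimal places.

0.629

T̂ = ρX + (1 − ρ)μ  ⇒  T̂ − μ = ρ(X − μ)
ρ = (T̂ − μ)/(X − μ) = (158.4092 − 149.1) / (163.9 − 149.1) = 9.3092 / 14.8 = 0.62900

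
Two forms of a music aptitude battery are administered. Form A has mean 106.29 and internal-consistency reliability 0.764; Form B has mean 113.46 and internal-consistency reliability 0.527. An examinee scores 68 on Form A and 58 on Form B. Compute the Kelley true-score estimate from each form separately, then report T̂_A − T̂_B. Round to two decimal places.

-7.20

T̂_A = 0.764(68) + 0.236(106.29) = 77.0364
T̂_B = 0.527(58) + 0.473(113.46) = 84.2326
T̂_A − T̂_B = -7.1961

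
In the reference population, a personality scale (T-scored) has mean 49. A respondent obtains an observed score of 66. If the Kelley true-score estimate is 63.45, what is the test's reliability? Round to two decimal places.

T̂ = ρX + (1 − ρ)μ  ⇒  T̂ − μ = ρ(X − μ)
ρ = (T̂ − μ)/(X − μ) = (63.45 − 49) / (66 − 49) = 14.45 / 17.0 = 0.8500

0.85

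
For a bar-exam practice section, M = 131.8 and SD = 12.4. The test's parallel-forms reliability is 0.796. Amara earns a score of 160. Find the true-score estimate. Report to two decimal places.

154.25

T̂ = ρX + (1 − ρ)μ
  = 0.796 × 160 + 0.204 × 131.8
  = 127.360 + 26.8872
  = 154.247
  ≈ 154.25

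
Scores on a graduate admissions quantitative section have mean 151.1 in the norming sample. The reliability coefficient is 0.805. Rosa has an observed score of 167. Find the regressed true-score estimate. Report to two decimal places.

163.90

T̂ = ρX + (1 − ρ)μ
  = 0.805 × 167 + 0.195 × 151.1
  = 134.435 + 29.4645
  = 163.899
  ≈ 163.90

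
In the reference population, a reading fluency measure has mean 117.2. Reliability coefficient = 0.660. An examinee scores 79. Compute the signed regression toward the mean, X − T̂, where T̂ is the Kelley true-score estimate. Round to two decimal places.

Weight the observed score by reliability and the mean by (1 − reliability): T̂ = 0.660·79 + 0.340·117.2 = 52.140 + 39.8480 = 91.9880.
X − T̂ = 79 − 91.988 = -12.988 → -12.99

-12.99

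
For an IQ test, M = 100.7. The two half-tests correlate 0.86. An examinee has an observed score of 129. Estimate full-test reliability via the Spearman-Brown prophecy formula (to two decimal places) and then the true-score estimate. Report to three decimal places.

126.736

Spearman-Brown: ρ = 2r/(1 + r) = 2(0.86)/(1 + 0.86) = 1.720/1.86 = 0.9247 → 0.92
T̂ = ρX + (1 − ρ)μ
  = 0.92 × 129 + 0.08 × 100.7
  = 118.68 + 8.056
  = 126.7360
  ≈ 126.736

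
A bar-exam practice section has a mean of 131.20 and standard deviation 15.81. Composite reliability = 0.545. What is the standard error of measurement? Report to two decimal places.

SEM = SD · √(1 − ρ) = 15.81 × √0.455 = 15.81 × 0.6745 = 10.664

10.66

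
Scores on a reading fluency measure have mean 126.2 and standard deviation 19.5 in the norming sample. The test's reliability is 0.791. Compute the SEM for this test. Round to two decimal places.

8.91

SEM = SD · √(1 − ρ) = 19.5 × √0.209 = 19.5 × 0.4572 = 8.915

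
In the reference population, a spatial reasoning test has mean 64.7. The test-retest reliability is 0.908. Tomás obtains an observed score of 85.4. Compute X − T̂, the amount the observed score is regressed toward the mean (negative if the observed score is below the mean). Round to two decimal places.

1.90

Regress the observed score toward the mean by the unreliability: T̂ = 0.908·85.4 + 0.092·64.7 = 77.5432 + 5.9524 = 83.4956.
X − T̂ = 85.4 − 83.496 = 1.904 → 1.90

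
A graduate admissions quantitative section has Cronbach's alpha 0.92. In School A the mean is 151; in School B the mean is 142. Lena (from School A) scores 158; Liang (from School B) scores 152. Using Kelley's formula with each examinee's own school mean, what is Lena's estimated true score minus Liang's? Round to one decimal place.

6.2

T̂_Lena = 0.92(158) + 0.08(151) = 157.440
T̂_Liang = 0.92(152) + 0.08(142) = 151.200
Difference = 157.440 − 151.200 = 6.240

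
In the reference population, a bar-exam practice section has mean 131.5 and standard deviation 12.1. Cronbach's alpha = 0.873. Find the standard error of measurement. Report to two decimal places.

4.31

SEM = SD · √(1 − ρ) = 12.1 × √0.127 = 12.1 × 0.3564 = 4.312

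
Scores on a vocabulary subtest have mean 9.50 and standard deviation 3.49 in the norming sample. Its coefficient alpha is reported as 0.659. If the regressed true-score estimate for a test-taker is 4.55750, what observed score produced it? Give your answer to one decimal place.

T̂ = ρX + (1 − ρ)μ  ⇒  X = (T̂ − (1 − ρ)μ) / ρ
X = (4.55750 − 0.341 × 9.50) / 0.659 = (4.55750 − 3.23950) / 0.659 = 1.31800 / 0.659 = 2.000

2.0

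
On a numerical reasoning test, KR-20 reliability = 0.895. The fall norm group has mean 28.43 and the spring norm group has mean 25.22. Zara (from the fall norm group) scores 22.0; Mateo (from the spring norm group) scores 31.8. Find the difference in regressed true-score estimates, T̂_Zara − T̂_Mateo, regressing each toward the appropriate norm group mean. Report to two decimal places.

T̂_Zara = 0.895(22.0) + 0.105(28.43) = 22.6752
T̂_Mateo = 0.895(31.8) + 0.105(25.22) = 31.1091
Difference = 22.6752 − 31.1091 = -8.4339

-8.43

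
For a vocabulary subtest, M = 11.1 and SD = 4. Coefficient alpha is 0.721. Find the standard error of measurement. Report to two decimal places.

2.11

SEM = SD · √(1 − ρ) = 4 × √0.279 = 4 × 0.5282 = 2.113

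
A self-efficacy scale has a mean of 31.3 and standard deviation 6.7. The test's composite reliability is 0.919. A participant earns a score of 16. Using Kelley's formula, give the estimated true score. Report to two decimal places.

T̂ = ρX + (1 − ρ)μ
  = 0.919 × 16 + 0.081 × 31.3
  = 14.704 + 2.5353
  = 17.239
  ≈ 17.24

17.24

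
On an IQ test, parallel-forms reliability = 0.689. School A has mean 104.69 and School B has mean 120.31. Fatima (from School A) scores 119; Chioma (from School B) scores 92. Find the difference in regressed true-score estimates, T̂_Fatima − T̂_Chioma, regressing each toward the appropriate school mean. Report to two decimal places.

13.75

T̂_Fatima = 0.689(119) + 0.311(104.69) = 114.5496
T̂_Chioma = 0.689(92) + 0.311(120.31) = 100.8044
Difference = 114.5496 − 100.8044 = 13.7452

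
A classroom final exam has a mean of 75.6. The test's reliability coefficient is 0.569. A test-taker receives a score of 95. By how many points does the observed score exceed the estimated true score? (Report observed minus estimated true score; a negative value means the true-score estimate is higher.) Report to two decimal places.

8.36

T̂ = ρX + (1 − ρ)μ
  = 0.569 × 95 + 0.431 × 75.6
  = 54.055 + 32.5836
  = 86.6386
  ≈ 86.639
X − T̂ = 95 − 86.639 = 8.361 → 8.36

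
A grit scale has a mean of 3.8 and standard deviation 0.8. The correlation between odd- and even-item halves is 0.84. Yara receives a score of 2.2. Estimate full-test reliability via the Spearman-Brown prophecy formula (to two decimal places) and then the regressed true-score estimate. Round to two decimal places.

2.34

Spearman-Brown: ρ = 2r/(1 + r) = 2(0.84)/(1 + 0.84) = 1.680/1.84 = 0.9130 → 0.91
Weight the observed score by reliability and the mean by (1 − reliability): T̂ = 0.91·2.2 + 0.09·3.8 = 2.002 + 0.342 = 2.344.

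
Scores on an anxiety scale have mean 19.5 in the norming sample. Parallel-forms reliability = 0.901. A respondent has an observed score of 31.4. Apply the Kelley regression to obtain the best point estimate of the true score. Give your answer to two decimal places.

T̂ = ρX + (1 − ρ)μ
  = 0.901 × 31.4 + 0.099 × 19.5
  = 28.2914 + 1.9305
  = 30.222
  ≈ 30.22

30.22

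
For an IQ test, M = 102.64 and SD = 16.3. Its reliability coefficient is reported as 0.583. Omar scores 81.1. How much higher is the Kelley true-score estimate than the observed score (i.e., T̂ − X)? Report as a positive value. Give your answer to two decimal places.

T̂ = 0.583(81.1) + 0.417(102.64) = 47.2813 + 42.80088 = 90.0822 → 90.082
T̂ − X = 90.082 − 81.1 = 8.982 → 8.98

8.98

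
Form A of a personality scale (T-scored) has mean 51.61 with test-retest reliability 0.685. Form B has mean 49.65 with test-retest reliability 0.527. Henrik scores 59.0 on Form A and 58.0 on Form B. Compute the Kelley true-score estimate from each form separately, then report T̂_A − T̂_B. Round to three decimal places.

T̂_A = 0.685(59.0) + 0.315(51.61) = 56.67215
T̂_B = 0.527(58.0) + 0.473(49.65) = 54.05045
T̂_A − T̂_B = 2.62170

2.622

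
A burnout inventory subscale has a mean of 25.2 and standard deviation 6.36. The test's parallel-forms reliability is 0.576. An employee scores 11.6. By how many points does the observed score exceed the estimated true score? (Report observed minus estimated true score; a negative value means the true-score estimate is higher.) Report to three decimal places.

-5.766

Regress the observed score toward the mean by the unreliability: T̂ = 0.576·11.6 + 0.424·25.2 = 6.6816 + 10.6848 = 17.36640.
X − T̂ = 11.6 − 17.3664 = -5.7664 → -5.766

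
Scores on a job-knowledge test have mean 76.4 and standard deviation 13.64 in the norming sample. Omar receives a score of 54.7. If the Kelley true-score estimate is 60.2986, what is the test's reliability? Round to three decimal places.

0.742

T̂ = ρX + (1 − ρ)μ  ⇒  T̂ − μ = ρ(X − μ)
ρ = (T̂ − μ)/(X − μ) = (60.2986 − 76.4) / (54.7 − 76.4) = -16.1014 / -21.7 = 0.74200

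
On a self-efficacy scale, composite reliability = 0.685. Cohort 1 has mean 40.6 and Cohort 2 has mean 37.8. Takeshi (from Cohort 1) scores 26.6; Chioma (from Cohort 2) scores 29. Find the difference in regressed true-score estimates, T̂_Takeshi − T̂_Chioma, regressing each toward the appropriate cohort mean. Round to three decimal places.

T̂_Takeshi = 0.685(26.6) + 0.315(40.6) = 31.01000
T̂_Chioma = 0.685(29) + 0.315(37.8) = 31.77200
Difference = 31.01000 − 31.77200 = -0.76200

-0.762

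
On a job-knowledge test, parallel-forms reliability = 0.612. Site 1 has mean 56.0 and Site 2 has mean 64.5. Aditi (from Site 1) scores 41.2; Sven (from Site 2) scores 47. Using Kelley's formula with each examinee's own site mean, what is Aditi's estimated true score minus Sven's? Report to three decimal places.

-6.848

T̂_Aditi = 0.612(41.2) + 0.388(56.0) = 46.94240
T̂_Sven = 0.612(47) + 0.388(64.5) = 53.79000
Difference = 46.94240 − 53.79000 = -6.84760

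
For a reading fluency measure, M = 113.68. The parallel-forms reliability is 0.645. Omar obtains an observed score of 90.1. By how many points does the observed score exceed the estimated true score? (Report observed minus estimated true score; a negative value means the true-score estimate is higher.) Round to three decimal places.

-8.371

Regress the observed score toward the mean by the unreliability: T̂ = 0.645·90.1 + 0.355·113.68 = 58.1145 + 40.35640 = 98.47090.
X − T̂ = 90.1 − 98.4709 = -8.3709 → -8.371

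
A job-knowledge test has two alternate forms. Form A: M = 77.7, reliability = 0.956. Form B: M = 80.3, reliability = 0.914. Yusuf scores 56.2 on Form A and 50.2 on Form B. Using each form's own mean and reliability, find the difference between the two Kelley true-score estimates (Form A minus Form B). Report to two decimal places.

4.36

T̂_A = 0.956(56.2) + 0.044(77.7) = 57.1460
T̂_B = 0.914(50.2) + 0.086(80.3) = 52.7886
T̂_A − T̂_B = 4.3574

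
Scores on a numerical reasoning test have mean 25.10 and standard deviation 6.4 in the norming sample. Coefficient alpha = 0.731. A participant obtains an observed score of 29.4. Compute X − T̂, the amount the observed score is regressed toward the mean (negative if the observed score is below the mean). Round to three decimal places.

T̂ = ρX + (1 − ρ)μ
  = 0.731 × 29.4 + 0.269 × 25.10
  = 21.4914 + 6.75190
  = 28.24330
  ≈ 28.2433
X − T̂ = 29.4 − 28.2433 = 1.1567 → 1.157

1.157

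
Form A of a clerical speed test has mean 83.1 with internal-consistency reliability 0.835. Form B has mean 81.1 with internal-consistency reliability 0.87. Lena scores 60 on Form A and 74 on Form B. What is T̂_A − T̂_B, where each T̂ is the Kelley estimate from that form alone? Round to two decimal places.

T̂_A = 0.835(60) + 0.165(83.1) = 63.8115
T̂_B = 0.87(74) + 0.13(81.1) = 74.9230
T̂_A − T̂_B = -11.1115

-11.11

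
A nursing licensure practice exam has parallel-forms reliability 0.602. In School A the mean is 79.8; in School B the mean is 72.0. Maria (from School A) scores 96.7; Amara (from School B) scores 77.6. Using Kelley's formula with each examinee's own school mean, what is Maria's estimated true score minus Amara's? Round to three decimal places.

14.603

T̂_Maria = 0.602(96.7) + 0.398(79.8) = 89.97380
T̂_Amara = 0.602(77.6) + 0.398(72.0) = 75.37120
Difference = 89.97380 − 75.37120 = 14.60260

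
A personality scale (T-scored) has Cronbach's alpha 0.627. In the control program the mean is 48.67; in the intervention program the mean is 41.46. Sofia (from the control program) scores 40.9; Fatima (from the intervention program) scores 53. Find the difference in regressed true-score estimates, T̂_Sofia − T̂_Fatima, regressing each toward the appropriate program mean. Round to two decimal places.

T̂_Sofia = 0.627(40.9) + 0.373(48.67) = 43.7982
T̂_Fatima = 0.627(53) + 0.373(41.46) = 48.6956
Difference = 43.7982 − 48.6956 = -4.8974

-4.90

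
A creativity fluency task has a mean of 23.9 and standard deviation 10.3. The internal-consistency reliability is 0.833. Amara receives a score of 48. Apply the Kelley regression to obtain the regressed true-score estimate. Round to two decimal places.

T̂ = 0.833(48) + 0.167(23.9) = 39.984 + 3.9913 = 43.975 → 43.98

43.98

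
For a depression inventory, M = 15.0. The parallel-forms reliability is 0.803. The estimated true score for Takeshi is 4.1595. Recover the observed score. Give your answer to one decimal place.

T̂ = ρX + (1 − ρ)μ  ⇒  X = (T̂ − (1 − ρ)μ) / ρ
X = (4.1595 − 0.197 × 15.0) / 0.803 = (4.1595 − 2.9550) / 0.803 = 1.2045 / 0.803 = 1.500

1.5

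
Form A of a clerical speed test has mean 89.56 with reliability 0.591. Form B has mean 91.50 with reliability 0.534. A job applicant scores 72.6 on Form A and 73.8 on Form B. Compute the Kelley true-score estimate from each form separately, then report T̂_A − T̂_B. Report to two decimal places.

-2.51

T̂_A = 0.591(72.6) + 0.409(89.56) = 79.5366
T̂_B = 0.534(73.8) + 0.466(91.50) = 82.0482
T̂_A − T̂_B = -2.5116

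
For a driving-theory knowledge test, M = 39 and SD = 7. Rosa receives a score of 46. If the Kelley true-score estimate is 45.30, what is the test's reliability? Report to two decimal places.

T̂ = ρX + (1 − ρ)μ  ⇒  T̂ − μ = ρ(X − μ)
ρ = (T̂ − μ)/(X − μ) = (45.30 − 39) / (46 − 39) = 6.30 / 7.0 = 0.9000

0.90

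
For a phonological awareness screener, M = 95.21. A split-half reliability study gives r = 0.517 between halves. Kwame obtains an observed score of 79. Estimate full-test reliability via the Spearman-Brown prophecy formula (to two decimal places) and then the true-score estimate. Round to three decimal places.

Spearman-Brown: ρ = 2r/(1 + r) = 2(0.517)/(1 + 0.517) = 1.0340/1.517 = 0.6816 → 0.68
Regress the observed score toward the mean by the unreliability: T̂ = 0.68·79 + 0.32·95.21 = 53.72 + 30.4672 = 84.1872.

84.187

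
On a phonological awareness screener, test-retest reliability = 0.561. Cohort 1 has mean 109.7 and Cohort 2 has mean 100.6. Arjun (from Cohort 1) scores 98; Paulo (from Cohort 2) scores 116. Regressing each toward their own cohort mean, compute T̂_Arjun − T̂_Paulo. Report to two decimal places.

T̂_Arjun = 0.561(98) + 0.439(109.7) = 103.1363
T̂_Paulo = 0.561(116) + 0.439(100.6) = 109.2394
Difference = 103.1363 − 109.2394 = -6.1031

-6.10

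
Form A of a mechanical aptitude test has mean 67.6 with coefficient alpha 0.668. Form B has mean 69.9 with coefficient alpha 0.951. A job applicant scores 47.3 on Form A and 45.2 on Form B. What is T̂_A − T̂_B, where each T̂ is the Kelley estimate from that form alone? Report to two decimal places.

7.63

T̂_A = 0.668(47.3) + 0.332(67.6) = 54.0396
T̂_B = 0.951(45.2) + 0.049(69.9) = 46.4103
T̂_A − T̂_B = 7.6293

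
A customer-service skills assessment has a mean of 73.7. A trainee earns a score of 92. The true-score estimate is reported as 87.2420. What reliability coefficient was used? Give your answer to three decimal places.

0.740

T̂ = ρX + (1 − ρ)μ  ⇒  T̂ − μ = ρ(X − μ)
ρ = (T̂ − μ)/(X − μ) = (87.2420 − 73.7) / (92 − 73.7) = 13.5420 / 18.3 = 0.74000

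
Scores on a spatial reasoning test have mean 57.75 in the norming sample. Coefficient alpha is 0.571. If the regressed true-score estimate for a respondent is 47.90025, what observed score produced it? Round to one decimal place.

T̂ = ρX + (1 − ρ)μ  ⇒  X = (T̂ − (1 − ρ)μ) / ρ
X = (47.90025 − 0.429 × 57.75) / 0.571 = (47.90025 − 24.77475) / 0.571 = 23.12550 / 0.571 = 40.500

40.5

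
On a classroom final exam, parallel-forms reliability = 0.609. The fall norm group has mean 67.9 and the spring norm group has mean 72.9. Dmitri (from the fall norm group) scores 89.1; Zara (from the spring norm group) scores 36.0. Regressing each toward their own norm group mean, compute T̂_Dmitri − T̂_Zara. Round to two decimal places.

T̂_Dmitri = 0.609(89.1) + 0.391(67.9) = 80.8108
T̂_Zara = 0.609(36.0) + 0.391(72.9) = 50.4279
Difference = 80.8108 − 50.4279 = 30.3829

30.38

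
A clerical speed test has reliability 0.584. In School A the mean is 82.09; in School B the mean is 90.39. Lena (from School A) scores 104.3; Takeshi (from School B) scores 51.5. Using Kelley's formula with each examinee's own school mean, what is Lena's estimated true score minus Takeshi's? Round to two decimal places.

T̂_Lena = 0.584(104.3) + 0.416(82.09) = 95.0606
T̂_Takeshi = 0.584(51.5) + 0.416(90.39) = 67.6782
Difference = 95.0606 − 67.6782 = 27.3824

27.38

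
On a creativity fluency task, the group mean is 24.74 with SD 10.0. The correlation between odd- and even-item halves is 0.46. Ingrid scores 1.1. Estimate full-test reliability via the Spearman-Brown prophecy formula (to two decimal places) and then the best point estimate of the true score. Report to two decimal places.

9.85

Spearman-Brown: ρ = 2r/(1 + r) = 2(0.46)/(1 + 0.46) = 0.920/1.46 = 0.6301 → 0.63
Regress the observed score toward the mean by the unreliability: T̂ = 0.63·1.1 + 0.37·24.74 = 0.693 + 9.1538 = 9.847.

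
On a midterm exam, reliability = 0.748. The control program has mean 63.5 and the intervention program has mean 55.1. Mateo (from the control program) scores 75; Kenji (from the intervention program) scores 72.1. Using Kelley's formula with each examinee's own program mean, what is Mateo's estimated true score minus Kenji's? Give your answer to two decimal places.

T̂_Mateo = 0.748(75) + 0.252(63.5) = 72.1020
T̂_Kenji = 0.748(72.1) + 0.252(55.1) = 67.8160
Difference = 72.1020 − 67.8160 = 4.2860

4.29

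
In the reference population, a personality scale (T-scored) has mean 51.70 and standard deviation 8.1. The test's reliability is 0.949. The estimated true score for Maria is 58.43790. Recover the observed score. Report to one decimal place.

T̂ = ρX + (1 − ρ)μ  ⇒  X = (T̂ − (1 − ρ)μ) / ρ
X = (58.43790 − 0.051 × 51.70) / 0.949 = (58.43790 − 2.63670) / 0.949 = 55.80120 / 0.949 = 58.800

58.8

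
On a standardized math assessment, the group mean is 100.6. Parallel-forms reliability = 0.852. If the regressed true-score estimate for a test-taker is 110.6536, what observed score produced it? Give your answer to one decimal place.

112.4

T̂ = ρX + (1 − ρ)μ  ⇒  X = (T̂ − (1 − ρ)μ) / ρ
X = (110.6536 − 0.148 × 100.6) / 0.852 = (110.6536 − 14.8888) / 0.852 = 95.7648 / 0.852 = 112.400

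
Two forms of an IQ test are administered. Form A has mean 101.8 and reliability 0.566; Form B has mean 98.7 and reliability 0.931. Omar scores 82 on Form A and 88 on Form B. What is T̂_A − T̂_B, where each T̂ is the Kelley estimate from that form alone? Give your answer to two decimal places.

T̂_A = 0.566(82) + 0.434(101.8) = 90.5932
T̂_B = 0.931(88) + 0.069(98.7) = 88.7383
T̂_A − T̂_B = 1.8549

1.85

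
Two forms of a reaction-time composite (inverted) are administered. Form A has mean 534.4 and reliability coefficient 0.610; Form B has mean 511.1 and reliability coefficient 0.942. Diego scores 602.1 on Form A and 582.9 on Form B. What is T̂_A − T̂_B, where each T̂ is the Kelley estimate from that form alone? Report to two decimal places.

T̂_A = 0.610(602.1) + 0.390(534.4) = 575.6970
T̂_B = 0.942(582.9) + 0.058(511.1) = 578.7356
T̂_A − T̂_B = -3.0386

-3.04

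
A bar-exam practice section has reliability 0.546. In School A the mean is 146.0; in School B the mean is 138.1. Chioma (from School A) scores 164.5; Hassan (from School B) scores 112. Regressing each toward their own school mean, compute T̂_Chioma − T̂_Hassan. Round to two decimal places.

T̂_Chioma = 0.546(164.5) + 0.454(146.0) = 156.1010
T̂_Hassan = 0.546(112) + 0.454(138.1) = 123.8494
Difference = 156.1010 − 123.8494 = 32.2516

32.25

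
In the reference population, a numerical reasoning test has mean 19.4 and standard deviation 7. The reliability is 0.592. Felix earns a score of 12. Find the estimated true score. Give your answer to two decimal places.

T̂ = 0.592(12) + 0.408(19.4) = 7.104 + 7.9152 = 15.019 → 15.02

15.02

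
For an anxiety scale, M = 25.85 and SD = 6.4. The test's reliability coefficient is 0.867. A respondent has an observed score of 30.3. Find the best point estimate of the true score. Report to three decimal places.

T̂ = 0.867(30.3) + 0.133(25.85) = 26.2701 + 3.43805 = 29.7081 → 29.708

29.708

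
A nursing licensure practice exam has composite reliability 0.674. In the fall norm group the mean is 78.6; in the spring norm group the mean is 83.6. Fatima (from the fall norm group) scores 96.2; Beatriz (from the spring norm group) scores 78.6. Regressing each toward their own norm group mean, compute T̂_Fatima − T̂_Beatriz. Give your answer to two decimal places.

10.23

T̂_Fatima = 0.674(96.2) + 0.326(78.6) = 90.4624
T̂_Beatriz = 0.674(78.6) + 0.326(83.6) = 80.2300
Difference = 90.4624 − 80.2300 = 10.2324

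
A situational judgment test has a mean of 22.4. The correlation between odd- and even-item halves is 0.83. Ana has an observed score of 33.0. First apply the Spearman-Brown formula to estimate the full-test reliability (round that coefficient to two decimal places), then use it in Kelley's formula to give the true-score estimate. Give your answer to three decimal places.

Spearman-Brown: ρ = 2r/(1 + r) = 2(0.83)/(1 + 0.83) = 1.660/1.83 = 0.9071 → 0.91
Kelley's formula gives T̂ = 0.91·33.0 + 0.09·22.4 = 30.030 + 2.016 = 32.0460.

32.046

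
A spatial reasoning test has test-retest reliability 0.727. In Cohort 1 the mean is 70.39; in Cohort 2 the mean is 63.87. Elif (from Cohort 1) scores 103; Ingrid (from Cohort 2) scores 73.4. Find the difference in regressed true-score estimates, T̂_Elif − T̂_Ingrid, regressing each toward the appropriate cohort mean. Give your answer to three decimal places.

23.299

T̂_Elif = 0.727(103) + 0.273(70.39) = 94.09747
T̂_Ingrid = 0.727(73.4) + 0.273(63.87) = 70.79831
Difference = 94.09747 − 70.79831 = 23.29916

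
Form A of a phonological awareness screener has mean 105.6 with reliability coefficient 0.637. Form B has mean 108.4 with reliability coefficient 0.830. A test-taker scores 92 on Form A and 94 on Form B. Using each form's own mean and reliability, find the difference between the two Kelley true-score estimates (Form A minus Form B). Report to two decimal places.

T̂_A = 0.637(92) + 0.363(105.6) = 96.9368
T̂_B = 0.830(94) + 0.170(108.4) = 96.4480
T̂_A − T̂_B = 0.4888

0.49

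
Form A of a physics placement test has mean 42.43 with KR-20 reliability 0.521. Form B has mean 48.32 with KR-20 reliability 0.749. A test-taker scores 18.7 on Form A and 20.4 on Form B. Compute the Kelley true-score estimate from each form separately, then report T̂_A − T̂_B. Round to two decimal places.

T̂_A = 0.521(18.7) + 0.479(42.43) = 30.0667
T̂_B = 0.749(20.4) + 0.251(48.32) = 27.4079
T̂_A − T̂_B = 2.6588

2.66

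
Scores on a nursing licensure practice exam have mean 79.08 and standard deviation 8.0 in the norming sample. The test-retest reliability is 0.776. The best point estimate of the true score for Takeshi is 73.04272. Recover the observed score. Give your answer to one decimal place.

71.3

T̂ = ρX + (1 − ρ)μ  ⇒  X = (T̂ − (1 − ρ)μ) / ρ
X = (73.04272 − 0.224 × 79.08) / 0.776 = (73.04272 − 17.71392) / 0.776 = 55.32880 / 0.776 = 71.300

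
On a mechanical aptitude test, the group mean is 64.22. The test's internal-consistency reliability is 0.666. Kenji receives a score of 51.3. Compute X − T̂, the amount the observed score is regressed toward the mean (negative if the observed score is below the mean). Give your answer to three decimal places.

Kelley's formula gives T̂ = 0.666·51.3 + 0.334·64.22 = 34.1658 + 21.44948 = 55.61528.
X − T̂ = 51.3 − 55.6153 = -4.3153 → -4.315

-4.315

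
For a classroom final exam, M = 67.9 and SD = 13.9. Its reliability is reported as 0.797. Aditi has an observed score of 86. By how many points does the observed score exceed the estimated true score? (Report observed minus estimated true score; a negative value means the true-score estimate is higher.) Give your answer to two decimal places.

3.67

Weight the observed score by reliability and the mean by (1 − reliability): T̂ = 0.797·86 + 0.203·67.9 = 68.542 + 13.7837 = 82.3257.
X − T̂ = 86 − 82.326 = 3.674 → 3.67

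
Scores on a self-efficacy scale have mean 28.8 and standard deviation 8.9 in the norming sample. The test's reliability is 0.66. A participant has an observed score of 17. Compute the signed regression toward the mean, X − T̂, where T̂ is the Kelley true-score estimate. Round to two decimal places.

-4.01

T̂ = ρX + (1 − ρ)μ
  = 0.66 × 17 + 0.34 × 28.8
  = 11.22 + 9.792
  = 21.0120
  ≈ 21.012
X − T̂ = 17 − 21.012 = -4.012 → -4.01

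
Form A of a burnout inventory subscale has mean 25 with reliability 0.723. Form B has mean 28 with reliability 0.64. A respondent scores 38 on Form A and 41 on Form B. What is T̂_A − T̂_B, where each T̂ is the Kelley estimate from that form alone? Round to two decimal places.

T̂_A = 0.723(38) + 0.277(25) = 34.3990
T̂_B = 0.64(41) + 0.36(28) = 36.3200
T̂_A − T̂_B = -1.9210

-1.92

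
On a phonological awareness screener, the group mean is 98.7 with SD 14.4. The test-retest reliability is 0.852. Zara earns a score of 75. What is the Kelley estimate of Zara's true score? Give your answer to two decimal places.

78.51

T̂ = 0.852(75) + 0.148(98.7) = 63.900 + 14.6076 = 78.508 → 78.51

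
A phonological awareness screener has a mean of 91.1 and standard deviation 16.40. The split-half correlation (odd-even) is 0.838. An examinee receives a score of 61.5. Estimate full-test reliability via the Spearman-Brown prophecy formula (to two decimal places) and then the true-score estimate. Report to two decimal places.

Spearman-Brown: ρ = 2r/(1 + r) = 2(0.838)/(1 + 0.838) = 1.6760/1.838 = 0.9119 → 0.91
T̂ = 0.91(61.5) + 0.09(91.1) = 55.965 + 8.199 = 64.164 → 64.16

64.16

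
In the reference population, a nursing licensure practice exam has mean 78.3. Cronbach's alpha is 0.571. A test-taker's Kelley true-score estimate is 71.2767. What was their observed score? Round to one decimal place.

T̂ = ρX + (1 − ρ)μ  ⇒  X = (T̂ − (1 − ρ)μ) / ρ
X = (71.2767 − 0.429 × 78.3) / 0.571 = (71.2767 − 33.5907) / 0.571 = 37.6860 / 0.571 = 66.000

66.0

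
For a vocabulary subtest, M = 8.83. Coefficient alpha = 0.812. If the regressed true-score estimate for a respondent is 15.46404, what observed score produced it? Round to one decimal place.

17.0

T̂ = ρX + (1 − ρ)μ  ⇒  X = (T̂ − (1 − ρ)μ) / ρ
X = (15.46404 − 0.188 × 8.83) / 0.812 = (15.46404 − 1.66004) / 0.812 = 13.80400 / 0.812 = 17.000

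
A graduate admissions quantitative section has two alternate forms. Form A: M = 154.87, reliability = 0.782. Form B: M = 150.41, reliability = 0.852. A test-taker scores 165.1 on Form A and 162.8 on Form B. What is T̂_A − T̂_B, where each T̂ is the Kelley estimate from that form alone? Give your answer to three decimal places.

1.904

T̂_A = 0.782(165.1) + 0.218(154.87) = 162.86986
T̂_B = 0.852(162.8) + 0.148(150.41) = 160.96628
T̂_A − T̂_B = 1.90358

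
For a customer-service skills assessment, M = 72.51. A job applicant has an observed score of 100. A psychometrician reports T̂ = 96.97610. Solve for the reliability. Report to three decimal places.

T̂ = ρX + (1 − ρ)μ  ⇒  T̂ − μ = ρ(X − μ)
ρ = (T̂ − μ)/(X − μ) = (96.97610 − 72.51) / (100 − 72.51) = 24.46610 / 27.49 = 0.89000

0.890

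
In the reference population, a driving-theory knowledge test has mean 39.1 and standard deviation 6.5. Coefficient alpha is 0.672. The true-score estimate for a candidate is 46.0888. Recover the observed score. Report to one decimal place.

T̂ = ρX + (1 − ρ)μ  ⇒  X = (T̂ − (1 − ρ)μ) / ρ
X = (46.0888 − 0.328 × 39.1) / 0.672 = (46.0888 − 12.8248) / 0.672 = 33.2640 / 0.672 = 49.500

49.5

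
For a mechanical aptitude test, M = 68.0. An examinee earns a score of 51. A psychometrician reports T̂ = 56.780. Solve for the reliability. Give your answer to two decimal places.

T̂ = ρX + (1 − ρ)μ  ⇒  T̂ − μ = ρ(X − μ)
ρ = (T̂ − μ)/(X − μ) = (56.780 − 68.0) / (51 − 68.0) = -11.220 / -17.0 = 0.6600

0.66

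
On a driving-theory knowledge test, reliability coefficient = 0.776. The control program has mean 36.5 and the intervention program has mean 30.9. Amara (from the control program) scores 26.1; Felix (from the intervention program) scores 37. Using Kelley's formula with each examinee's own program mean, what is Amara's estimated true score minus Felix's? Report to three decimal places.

T̂_Amara = 0.776(26.1) + 0.224(36.5) = 28.42960
T̂_Felix = 0.776(37) + 0.224(30.9) = 35.63360
Difference = 28.42960 − 35.63360 = -7.20400

-7.204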